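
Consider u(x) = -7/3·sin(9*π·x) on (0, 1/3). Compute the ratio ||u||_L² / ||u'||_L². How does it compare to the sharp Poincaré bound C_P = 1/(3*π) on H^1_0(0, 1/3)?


||u||_L² / ||u'||_L² = 1/(9*π) < C_P = 1/(3*π).

u(x) = -7/3·sin(9*π·x), so u'(x) = -21*π*cos(9*π*x).
Writing u(x) = A·sin(kπx/L) with A = -7/3 and k = 3, use ∫_0^L sin²(kπx/L) dx = L/2 and ∫_0^L cos²(kπx/L) dx = L/2.
u² = 49/9·sin²(9*π·x) and (u')² = 441*π^2·cos²(9*π·x), and each of sin², cos² integrates to L/2 = 1/6 over (0, 1/3).
∫_0^1/3 u² dx = 49/54, so ||u||_L² = 7*sqrt(6)/18.
∫_0^1/3 (u')² dx = 147*π^2/2, so ||u'||_L² = 7*sqrt(6)*π/2.
Ratio ||u||_L² / ||u'||_L² = 1/(9*π).
Sharp Poincaré constant on H^1_0(0, 1/3) is C_P = L/π = 1/(3*π), achieved by sin(3*π·x).
This is the k = 3 harmonic; the ratio L/(kπ) is strictly less than C_P = L/π, consistent with the sharp inequality ||u||_L² ≤ C_P ||u'||_L².


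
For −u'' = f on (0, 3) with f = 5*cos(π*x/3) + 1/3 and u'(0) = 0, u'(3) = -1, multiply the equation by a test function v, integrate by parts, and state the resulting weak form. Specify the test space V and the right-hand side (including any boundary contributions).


V = H^1(0, 3) (v unrestricted at boundary; u is determined up to an additive constant); weak form: ∫_0^3 u'v' dx = ∫_0^3 (5*cos(π*x/3) + 1/3) v dx − v(3) for all v ∈ V.

Multiply both sides by a test function v and integrate from 0 to 3:
  ∫_0^3 −u''(x) v(x) dx = ∫_0^3 f(x) v(x) dx.
Integrate the LHS by parts once:
  ∫_0^3 −u'' v dx = −[u'(x) v(x)]_0^3 + ∫_0^3 u'(x) v'(x) dx.
Thus ∫_0^3 u'(x) v'(x) dx = ∫_0^3 f(x) v(x) dx + [u'(x) v(x)]_0^3.
Choose V so that boundary terms are either known or forced to vanish.
u has inhomogeneous Neumann u'(0) = 0, u'(3) = -1. [u' v]_0^3 = (-1)·v(3) − (0)·v(0) = − v(3). Take V = H^1(0, 3); boundary term becomes part of RHS.
Weak formulation: find u (satisfying any essential BC) such that ∫_0^3 u'(x) v'(x) dx = ∫_0^3 f v dx − v(3) for all v ∈ V (Neumann data are natural BCs: they enter the RHS as boundary terms).
Substituting f(x) = 5*cos(π*x/3) + 1/3, the right-hand side is ∫_0^3 (5*cos(π*x/3) + 1/3) v dx − v(3).
Compatibility check (pure Neumann): taking v ≡ 1 ∈ V gives 0 = ∫_0^3 f dx + (-1) − (0), i.e. ∫_0^3 f dx must equal u'(0) − u'(3) = 1. Indeed ∫_0^3 (5*cos(π*x/3) + 1/3) dx = 1, so the data are compatible. The solution is then unique only up to an additive constant (fix it e.g. by requiring ∫_0^3 u dx = 0).


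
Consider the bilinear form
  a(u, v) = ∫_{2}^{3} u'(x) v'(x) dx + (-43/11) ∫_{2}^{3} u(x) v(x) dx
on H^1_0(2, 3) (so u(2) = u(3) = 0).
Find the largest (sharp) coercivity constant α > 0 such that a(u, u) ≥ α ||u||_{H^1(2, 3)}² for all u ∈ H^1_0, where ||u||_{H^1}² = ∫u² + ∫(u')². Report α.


α = (-43/11 + π^2)/(1 + π^2)

Coercivity of a(·,·) on H^1_0(2, 3) means a(u, u) ≥ α ||u||_{H^1}² for every u ∈ H^1_0.
The interval has length L = 1, and Poincaré/coercivity depend only on L. Here a(u, u) = ∫(u')² + (-43/11)·∫u².
Here c = -43/11 < 0 with |c| < (π/L)² = π^2, so coercivity still holds. The condition a(u,u) ≥ α||u||_{H^1}² reads (1−α)∫(u')² ≥ (α−c)∫u². Any admissible α is ≤ 1 (rapidly oscillating u have ∫u²/∫(u')² → 0), and α = 1 would force 0 ≥ (1−c)∫u², impossible since c < 1; so 1−α > 0. By the sharp Poincaré inequality on H^1_0 of an interval of length L, ∫(u')² ≥ (π/L)²∫u² with equality for the first sine mode sin(π(x−x₀)/L) (x₀ the left endpoint), so the inequality holds for all u iff (1−α)(π/L)² ≥ α − c, i.e. α ≤ ((π/L)² + c)/((π/L)² + 1) = (1 + c(L/π)²)/(1 + (L/π)²). (Direct route, valid since c ≤ 0: Poincaré gives c∫u² ≥ c(L/π)²∫(u')², so a(u,u) ≥ (1 + c(L/π)²)∫(u')², while ||u||_{H^1}² ≤ (1 + (L/π)²)∫(u')²; dividing yields the same α.) With (π/L)² = π^2 and c = -43/11, the largest admissible constant is α = ((π/L)² + c)/((π/L)² + 1).
Simplifying, α = (-43/11 + π^2)/(1 + π^2).


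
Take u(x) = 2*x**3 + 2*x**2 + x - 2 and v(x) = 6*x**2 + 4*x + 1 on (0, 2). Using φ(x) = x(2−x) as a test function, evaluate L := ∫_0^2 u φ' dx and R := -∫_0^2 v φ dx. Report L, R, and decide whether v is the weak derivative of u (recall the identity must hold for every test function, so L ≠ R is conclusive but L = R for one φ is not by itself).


LHS = -244/15, RHS = -244/15. Yes, v = u' weakly.

u(x) = 2*x**3 + 2*x**2 + x - 2, classical derivative u'(x) = 6*x**2 + 4*x + 1.
φ(x) = x(2−x), so φ'(x) = 2 - 2*x.
Note φ(0) = φ(2) = 0, so the boundary term u·φ vanishes.
LHS = ∫_0^2 u(x) φ'(x) dx = ∫_0^2 (-4*x^4 + 2*x^2 + 6*x - 4) dx. Term by term:
  ∫_0^2 -4*x^4 dx = -128/5;  ∫_0^2 2*x^2 dx = 16/3;  ∫_0^2 6*x dx = 12;
  ∫_0^2 -4 dx = -8.
Sum: -128/5 + 16/3 + 12 − 8 = -244/15.
So LHS = -244/15.
∫_0^2 v(x) φ(x) dx = ∫_0^2 (-6*x^4 + 8*x^3 + 7*x^2 + 2*x) dx. Term by term:
  ∫_0^2 -6*x^4 dx = -192/5;  ∫_0^2 8*x^3 dx = 32;  ∫_0^2 7*x^2 dx = 56/3;
  ∫_0^2 2*x dx = 4.
Sum: -192/5 + 32 + 56/3 + 4 = 244/15.
So RHS = -∫_0^2 v(x) φ(x) dx = -244/15.
LHS = RHS, so the identity holds for this test φ.
Moreover u is smooth here and v(x) = u'(x) = 6*x**2 + 4*x + 1 pointwise, so the identity holds for every test function. Hence v is the weak derivative of u.


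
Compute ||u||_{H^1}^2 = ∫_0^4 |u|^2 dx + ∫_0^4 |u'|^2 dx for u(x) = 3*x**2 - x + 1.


||u||_{H^1}^2 = 34088/15

The H^1 norm (squared) on an interval (0, L) is
  ||u||_{H^1}^2 = ∫_0^L u(x)^2 dx + ∫_0^L u'(x)^2 dx.
Compute u'(x) = 6*x - 1.
Then u(x)^2 = 9*x**4 - 6*x**3 + 7*x**2 - 2*x + 1 and u'(x)^2 = 36*x**2 - 12*x + 1.
Integrate each monomial from 0 to 4 using ∫_0^4 c·x^n dx = c·4^(n+1)/(n+1):
  ∫_0^4 u(x)^2 dx = ∫_0^4 (9*x^4 - 6*x^3 + 7*x^2 - 2*x + 1) dx. Term by term:
    ∫_0^4 9*x^4 dx = 9216/5;  ∫_0^4 -6*x^3 dx = -384;  ∫_0^4 7*x^2 dx = 448/3;
    ∫_0^4 -2*x dx = -16;  ∫_0^4 1 dx = 4.
  Sum: 9216/5 − 384 + 448/3 − 16 + 4 = 23948/15.
  ∫_0^4 u'(x)^2 dx = ∫_0^4 (36*x^2 - 12*x + 1) dx. Term by term:
    ∫_0^4 36*x^2 dx = 768;  ∫_0^4 -12*x dx = -96;  ∫_0^4 1 dx = 4.
  Sum: 768 − 96 + 4 = 676.
Adding: ||u||_{H^1}^2 = 23948/15 + 676 = 34088/15.


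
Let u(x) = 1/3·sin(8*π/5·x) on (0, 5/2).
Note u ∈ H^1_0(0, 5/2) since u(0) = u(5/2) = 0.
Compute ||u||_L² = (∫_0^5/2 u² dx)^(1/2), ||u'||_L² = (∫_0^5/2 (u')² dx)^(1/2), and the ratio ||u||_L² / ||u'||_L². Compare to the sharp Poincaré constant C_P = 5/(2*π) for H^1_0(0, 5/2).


||u||_L² / ||u'||_L² = 5/(8*π) < C_P = 5/(2*π).

u(x) = 1/3·sin(8*π/5·x), so u'(x) = 8*π*cos(8*π*x/5)/15.
Writing u(x) = A·sin(kπx/L) with A = 1/3 and k = 4, use ∫_0^L sin²(kπx/L) dx = L/2 and ∫_0^L cos²(kπx/L) dx = L/2.
u² = 1/9·sin²(8*π/5·x) and (u')² = 64*π^2/225·cos²(8*π/5·x), and each of sin², cos² integrates to L/2 = 5/4 over (0, 5/2).
∫_0^5/2 u² dx = 5/36, so ||u||_L² = sqrt(5)/6.
∫_0^5/2 (u')² dx = 16*π^2/45, so ||u'||_L² = 4*sqrt(5)*π/15.
Ratio ||u||_L² / ||u'||_L² = 5/(8*π).
Sharp Poincaré constant on H^1_0(0, 5/2) is C_P = L/π = 5/(2*π), achieved by sin(2*π/5·x).
This is the k = 4 harmonic; the ratio L/(kπ) is strictly less than C_P = L/π, consistent with the sharp inequality ||u||_L² ≤ C_P ||u'||_L².


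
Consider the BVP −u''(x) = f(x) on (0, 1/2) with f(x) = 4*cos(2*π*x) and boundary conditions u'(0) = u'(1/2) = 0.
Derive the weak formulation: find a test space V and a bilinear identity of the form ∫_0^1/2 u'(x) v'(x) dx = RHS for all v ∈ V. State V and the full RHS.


V = H^1(0, 1/2) (no boundary constraint on v; u is determined up to an additive constant); weak form: ∫_0^1/2 u'v' dx = ∫_0^1/2 (4*cos(2*π*x)) v dx for all v ∈ V.

Multiply both sides by a test function v and integrate from 0 to 1/2:
  ∫_0^1/2 −u''(x) v(x) dx = ∫_0^1/2 f(x) v(x) dx.
Integrate the LHS by parts once:
  ∫_0^1/2 −u'' v dx = −[u'(x) v(x)]_0^1/2 + ∫_0^1/2 u'(x) v'(x) dx.
Thus ∫_0^1/2 u'(x) v'(x) dx = ∫_0^1/2 f(x) v(x) dx + [u'(x) v(x)]_0^1/2.
Choose V so that boundary terms are either known or forced to vanish.
u has homogeneous Neumann: u'(0) = u'(1/2) = 0. So [u' v]_0^1/2 = 0·v(1/2) − 0·v(0) = 0 for any v; take V = H^1(0, 1/2).
Weak formulation: find u (satisfying any essential BC) such that ∫_0^1/2 u'(x) v'(x) dx = ∫_0^1/2 f v dx for all v ∈ V (homogeneous Neumann, so boundary terms vanish).
Substituting f(x) = 4*cos(2*π*x), the right-hand side is ∫_0^1/2 (4*cos(2*π*x)) v dx.
Compatibility check (pure Neumann): taking v ≡ 1 ∈ V gives 0 = ∫_0^1/2 f dx + (0) − (0), i.e. ∫_0^1/2 f dx must equal u'(0) − u'(1/2) = 0. Indeed ∫_0^1/2 (4*cos(2*π*x)) dx = 0, so the data are compatible. The solution is then unique only up to an additive constant (fix it e.g. by requiring ∫_0^1/2 u dx = 0).


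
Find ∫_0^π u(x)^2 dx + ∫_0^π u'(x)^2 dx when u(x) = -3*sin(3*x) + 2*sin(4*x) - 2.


||u||_{H^1(0,π)}^2 = 8 + 83*π

u'(x) = -9*cos(3*x) + 8*cos(4*x).
Expand u² and (u')² and integrate term by term on (0, π), using: for integers n ≥ 1, ∫_0^π sin²(nx) dx = ∫_0^π cos²(nx) dx = π/2; for n ≠ n', ∫_0^π sin(nx)sin(n'x) dx = ∫_0^π cos(nx)cos(n'x) dx = 0; and by product-to-sum, ∫_0^π sin(nx)cos(n'x) dx = ½∫_0^π [sin((n+n')x) + sin((n−n')x)] dx, which is 0 when n+n' is even and 2n/(n²−n'²) when n+n' is odd (it need not vanish on (0, π)). For the constant mode: ∫_0^π 1 dx = π, ∫_0^π cos(nx) dx = 0, ∫_0^π sin(nx) dx = (1−(−1)^n)/n.
  u² squared terms: (-2)²·∫1 dx = 4·π = 4*π;  (-3)²·∫sin(3x)² dx = 9·π/2 = 9*π/2;  (2)²·∫sin(4x)² dx = 4·π/2 = 2*π.
  u² cross terms: 2·(-2)·(-3)·∫1·sin(3x) dx = 12·(2/3) = 8;  2·(-2)·(2)·∫1·sin(4x) dx = -8·(0) = 0;  2·(-3)·(2)·∫sin(3x)·sin(4x) dx = -12·(0) = 0.
  So ∫_0^π u² dx = 4*π + 9*π/2 + 2*π + 8 + 0 + 0 = 8 + 21*π/2.
  (u')² squared terms: (-9)²·∫cos(3x)² dx = 81·π/2 = 81*π/2;  (8)²·∫cos(4x)² dx = 64·π/2 = 32*π.
  (u')² cross terms: 2·(-9)·(8)·∫cos(3x)·cos(4x) dx = -144·(0) = 0.
  So ∫_0^π (u')² dx = 81*π/2 + 32*π + 0 = 145*π/2.
||u||_{H^1}^2 = (8 + 21*π/2) + (145*π/2) = 8 + 83*π.


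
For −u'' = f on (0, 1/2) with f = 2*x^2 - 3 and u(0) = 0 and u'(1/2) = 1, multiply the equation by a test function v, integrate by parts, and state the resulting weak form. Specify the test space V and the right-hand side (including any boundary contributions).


V = {v ∈ H^1(0, 1/2) : v(0) = 0} (test functions vanish at x = 0 where u is specified); weak form: ∫_0^1/2 u'v' dx = ∫_0^1/2 (2*x^2 - 3) v dx + v(1/2) for all v ∈ V.

Multiply both sides by a test function v and integrate from 0 to 1/2:
  ∫_0^1/2 −u''(x) v(x) dx = ∫_0^1/2 f(x) v(x) dx.
Integrate the LHS by parts once:
  ∫_0^1/2 −u'' v dx = −[u'(x) v(x)]_0^1/2 + ∫_0^1/2 u'(x) v'(x) dx.
Thus ∫_0^1/2 u'(x) v'(x) dx = ∫_0^1/2 f(x) v(x) dx + [u'(x) v(x)]_0^1/2.
Choose V so that boundary terms are either known or forced to vanish.
Mixed BC: u(0) = 0 (Dirichlet) and u'(1/2) = 1 (Neumann). Define V = {v ∈ H^1(0, 1/2) : v(0) = 0}. Then [u' v]_0^1/2 = u'(1/2)·v(1/2) − u'(0)·0 = v(1/2).
Weak formulation: find u (satisfying any essential BC) such that ∫_0^1/2 u'(x) v'(x) dx = ∫_0^1/2 f v dx + v(1/2) for all v ∈ V (Dirichlet at 0 absorbed into V; Neumann datum at x = 1/2 contributes the boundary term).
Substituting f(x) = 2*x^2 - 3, the right-hand side is ∫_0^1/2 (2*x^2 - 3) v dx + v(1/2).


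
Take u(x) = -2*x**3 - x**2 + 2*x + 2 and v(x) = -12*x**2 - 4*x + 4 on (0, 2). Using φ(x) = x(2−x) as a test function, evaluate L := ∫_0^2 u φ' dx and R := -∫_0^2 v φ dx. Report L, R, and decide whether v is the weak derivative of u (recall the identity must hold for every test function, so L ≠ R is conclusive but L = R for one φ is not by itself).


LHS = 48/5, RHS = 96/5. No, v is not the weak derivative of u.

u(x) = -2*x**3 - x**2 + 2*x + 2, classical derivative u'(x) = -6*x**2 - 2*x + 2.
φ(x) = x(2−x), so φ'(x) = 2 - 2*x.
Note φ(0) = φ(2) = 0, so the boundary term u·φ vanishes.
LHS = ∫_0^2 u(x) φ'(x) dx = ∫_0^2 (4*x^4 - 2*x^3 - 6*x^2 + 4) dx. Term by term:
  ∫_0^2 4*x^4 dx = 128/5;  ∫_0^2 -2*x^3 dx = -8;  ∫_0^2 -6*x^2 dx = -16;
  ∫_0^2 4 dx = 8.
Sum: 128/5 − 8 − 16 + 8 = 48/5.
So LHS = 48/5.
∫_0^2 v(x) φ(x) dx = ∫_0^2 (12*x^4 - 20*x^3 - 12*x^2 + 8*x) dx. Term by term:
  ∫_0^2 12*x^4 dx = 384/5;  ∫_0^2 -20*x^3 dx = -80;  ∫_0^2 -12*x^2 dx = -32;
  ∫_0^2 8*x dx = 16.
Sum: 384/5 − 80 − 32 + 16 = -96/5.
So RHS = -∫_0^2 v(x) φ(x) dx = 96/5.
LHS − RHS = -48/5 ≠ 0, so the identity fails.
(For a valid weak derivative the identity must hold for EVERY test function, in particular this one. The failure shows v is NOT the weak derivative of u.)
Correct weak derivative would be u'(x) = -6*x**2 - 2*x + 2.


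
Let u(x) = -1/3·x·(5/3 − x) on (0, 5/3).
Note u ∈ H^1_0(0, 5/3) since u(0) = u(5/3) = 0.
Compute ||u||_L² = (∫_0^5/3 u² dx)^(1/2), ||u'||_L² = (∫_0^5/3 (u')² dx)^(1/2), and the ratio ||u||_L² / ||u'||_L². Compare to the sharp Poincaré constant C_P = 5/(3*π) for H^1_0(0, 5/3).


||u||_L² / ||u'||_L² = sqrt(10)/6 < C_P = 5/(3*π).

u(x) = -1/3·x·(5/3 − x), so u'(x) = 2*x/3 - 5/9.
u(x) = -1/3·x·(5/3 − x) vanishes at x = 0 and x = 5/3, so u ∈ H^1_0(0, 5/3). Differentiate via the product rule and integrate the resulting polynomials term by term.
  ∫_0^5/3 u² dx = ∫_0^5/3 (x^4/9 - 10*x^3/27 + 25*x^2/81) dx. Term by term:
    ∫_0^5/3 x^4/9 dx = 625/2187;  ∫_0^5/3 -10*x^3/27 dx = -3125/4374;  ∫_0^5/3 25*x^2/81 dx = 3125/6561.
  Sum: 625/2187 − 3125/4374 + 3125/6561 = 625/13122.
  ∫_0^5/3 (u')² dx = ∫_0^5/3 (4*x^2/9 - 20*x/27 + 25/81) dx. Term by term:
    ∫_0^5/3 4*x^2/9 dx = 500/729;  ∫_0^5/3 -20*x/27 dx = -250/243;  ∫_0^5/3 25/81 dx = 125/243.
  Sum: 500/729 − 250/243 + 125/243 = 125/729.
∫_0^5/3 u² dx = 625/13122, so ||u||_L² = 25*sqrt(2)/162.
∫_0^5/3 (u')² dx = 125/729, so ||u'||_L² = 5*sqrt(5)/27.
Ratio ||u||_L² / ||u'||_L² = sqrt(10)/6.
Sharp Poincaré constant on H^1_0(0, 5/3) is C_P = L/π = 5/(3*π), achieved by sin(3*π/5·x).
A polynomial bump cannot attain the sharp Poincaré constant (only the first sine eigenfunction does), so the ratio is strictly less than C_P, consistent with ||u||_L² ≤ C_P ||u'||_L².


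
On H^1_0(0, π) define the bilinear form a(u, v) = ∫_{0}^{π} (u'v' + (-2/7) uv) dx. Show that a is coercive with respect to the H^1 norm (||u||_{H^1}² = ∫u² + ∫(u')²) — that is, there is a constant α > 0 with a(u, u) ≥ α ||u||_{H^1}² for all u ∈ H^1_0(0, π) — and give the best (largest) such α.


α = 5/14

Coercivity of a(·,·) on H^1_0(0, π) means a(u, u) ≥ α ||u||_{H^1}² for every u ∈ H^1_0.
The interval has length L = π, and Poincaré/coercivity depend only on L. Here a(u, u) = ∫(u')² + (-2/7)·∫u².
Here c = -2/7 < 0 with |c| < (π/L)² = 1, so coercivity still holds. The condition a(u,u) ≥ α||u||_{H^1}² reads (1−α)∫(u')² ≥ (α−c)∫u². Any admissible α is ≤ 1 (rapidly oscillating u have ∫u²/∫(u')² → 0), and α = 1 would force 0 ≥ (1−c)∫u², impossible since c < 1; so 1−α > 0. By the sharp Poincaré inequality on H^1_0 of an interval of length L, ∫(u')² ≥ (π/L)²∫u² with equality for the first sine mode sin(π(x−x₀)/L) (x₀ the left endpoint), so the inequality holds for all u iff (1−α)(π/L)² ≥ α − c, i.e. α ≤ ((π/L)² + c)/((π/L)² + 1) = (1 + c(L/π)²)/(1 + (L/π)²). (Direct route, valid since c ≤ 0: Poincaré gives c∫u² ≥ c(L/π)²∫(u')², so a(u,u) ≥ (1 + c(L/π)²)∫(u')², while ||u||_{H^1}² ≤ (1 + (L/π)²)∫(u')²; dividing yields the same α.) With (π/L)² = 1 and c = -2/7, the largest admissible constant is α = ((π/L)² + c)/((π/L)² + 1).
Simplifying, α = 5/14.


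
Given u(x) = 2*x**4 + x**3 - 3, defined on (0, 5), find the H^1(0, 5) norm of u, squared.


||u||_{H^1}^2 = 120395960/63

The H^1 norm (squared) on an interval (0, L) is
  ||u||_{H^1}^2 = ∫_0^L u(x)^2 dx + ∫_0^L u'(x)^2 dx.
Compute u'(x) = 8*x**3 + 3*x**2.
Then u(x)^2 = 4*x**8 + 4*x**7 + x**6 - 12*x**4 - 6*x**3 + 9 and u'(x)^2 = 64*x**6 + 48*x**5 + 9*x**4.
Integrate each monomial from 0 to 5 using ∫_0^5 c·x^n dx = c·5^(n+1)/(n+1):
  ∫_0^5 u(x)^2 dx = ∫_0^5 (4*x^8 + 4*x^7 + x^6 - 12*x^4 - 6*x^3 + 9) dx. Term by term:
    ∫_0^5 4*x^8 dx = 7812500/9;  ∫_0^5 4*x^7 dx = 390625/2;  ∫_0^5 x^6 dx = 78125/7;
    ∫_0^5 -12*x^4 dx = -7500;  ∫_0^5 -6*x^3 dx = -1875/2;  ∫_0^5 9 dx = 45.
  Sum: 7812500/9 + 390625/2 + 78125/7 − 7500 − 1875/2 + 45 = 67166585/63.
  ∫_0^5 u'(x)^2 dx = ∫_0^5 (64*x^6 + 48*x^5 + 9*x^4) dx. Term by term:
    ∫_0^5 64*x^6 dx = 5000000/7;  ∫_0^5 48*x^5 dx = 125000;  ∫_0^5 9*x^4 dx = 5625.
  Sum: 5000000/7 + 125000 + 5625 = 5914375/7.
Adding: ||u||_{H^1}^2 = 67166585/63 + 5914375/7 = 120395960/63.


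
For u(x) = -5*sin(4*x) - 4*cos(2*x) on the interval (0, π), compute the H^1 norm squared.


||u||_{H^1(0,π)}^2 = 505*π/2

u'(x) = 8*sin(2*x) - 20*cos(4*x).
Expand u² and (u')² and integrate term by term on (0, π), using: for integers n ≥ 1, ∫_0^π sin²(nx) dx = ∫_0^π cos²(nx) dx = π/2; for n ≠ n', ∫_0^π sin(nx)sin(n'x) dx = ∫_0^π cos(nx)cos(n'x) dx = 0; and by product-to-sum, ∫_0^π sin(nx)cos(n'x) dx = ½∫_0^π [sin((n+n')x) + sin((n−n')x)] dx, which is 0 when n+n' is even and 2n/(n²−n'²) when n+n' is odd (it need not vanish on (0, π)).
  u² squared terms: (-5)²·∫sin(4x)² dx = 25·π/2 = 25*π/2;  (-4)²·∫cos(2x)² dx = 16·π/2 = 8*π.
  u² cross terms: 2·(-5)·(-4)·∫sin(4x)·cos(2x) dx = 40·(0) = 0.
  So ∫_0^π u² dx = 25*π/2 + 8*π + 0 = 41*π/2.
  (u')² squared terms: (-20)²·∫cos(4x)² dx = 400·π/2 = 200*π;  (8)²·∫sin(2x)² dx = 64·π/2 = 32*π.
  (u')² cross terms: 2·(-20)·(8)·∫cos(4x)·sin(2x) dx = -320·(0) = 0.
  So ∫_0^π (u')² dx = 200*π + 32*π + 0 = 232*π.
||u||_{H^1}^2 = (41*π/2) + (232*π) = 505*π/2.


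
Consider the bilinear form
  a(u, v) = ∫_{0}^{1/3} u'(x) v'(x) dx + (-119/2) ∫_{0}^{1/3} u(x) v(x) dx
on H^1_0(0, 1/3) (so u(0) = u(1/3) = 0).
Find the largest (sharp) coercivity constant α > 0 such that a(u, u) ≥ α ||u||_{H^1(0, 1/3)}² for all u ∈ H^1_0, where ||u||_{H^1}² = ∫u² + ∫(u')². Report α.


α = (-119 + 18*π^2)/(2*(1 + 9*π^2))

Coercivity of a(·,·) on H^1_0(0, 1/3) means a(u, u) ≥ α ||u||_{H^1}² for every u ∈ H^1_0.
The interval has length L = 1/3, and Poincaré/coercivity depend only on L. Here a(u, u) = ∫(u')² + (-119/2)·∫u².
Here c = -119/2 < 0 with |c| < (π/L)² = 9*π^2, so coercivity still holds. The condition a(u,u) ≥ α||u||_{H^1}² reads (1−α)∫(u')² ≥ (α−c)∫u². Any admissible α is ≤ 1 (rapidly oscillating u have ∫u²/∫(u')² → 0), and α = 1 would force 0 ≥ (1−c)∫u², impossible since c < 1; so 1−α > 0. By the sharp Poincaré inequality on H^1_0 of an interval of length L, ∫(u')² ≥ (π/L)²∫u² with equality for the first sine mode sin(π(x−x₀)/L) (x₀ the left endpoint), so the inequality holds for all u iff (1−α)(π/L)² ≥ α − c, i.e. α ≤ ((π/L)² + c)/((π/L)² + 1) = (1 + c(L/π)²)/(1 + (L/π)²). (Direct route, valid since c ≤ 0: Poincaré gives c∫u² ≥ c(L/π)²∫(u')², so a(u,u) ≥ (1 + c(L/π)²)∫(u')², while ||u||_{H^1}² ≤ (1 + (L/π)²)∫(u')²; dividing yields the same α.) With (π/L)² = 9*π^2 and c = -119/2, the largest admissible constant is α = ((π/L)² + c)/((π/L)² + 1).
Simplifying, α = (-119 + 18*π^2)/(2*(1 + 9*π^2)).


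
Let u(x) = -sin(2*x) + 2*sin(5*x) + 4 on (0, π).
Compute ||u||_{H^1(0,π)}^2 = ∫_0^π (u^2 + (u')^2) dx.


||u||_{H^1(0,π)}^2 = 32/5 + 141*π/2

u'(x) = -2*cos(2*x) + 10*cos(5*x).
Expand u² and (u')² and integrate term by term on (0, π), using: for integers n ≥ 1, ∫_0^π sin²(nx) dx = ∫_0^π cos²(nx) dx = π/2; for n ≠ n', ∫_0^π sin(nx)sin(n'x) dx = ∫_0^π cos(nx)cos(n'x) dx = 0; and by product-to-sum, ∫_0^π sin(nx)cos(n'x) dx = ½∫_0^π [sin((n+n')x) + sin((n−n')x)] dx, which is 0 when n+n' is even and 2n/(n²−n'²) when n+n' is odd (it need not vanish on (0, π)). For the constant mode: ∫_0^π 1 dx = π, ∫_0^π cos(nx) dx = 0, ∫_0^π sin(nx) dx = (1−(−1)^n)/n.
  u² squared terms: (4)²·∫1 dx = 16·π = 16*π;  (-1)²·∫sin(2x)² dx = 1·π/2 = π/2;  (2)²·∫sin(5x)² dx = 4·π/2 = 2*π.
  u² cross terms: 2·(4)·(-1)·∫1·sin(2x) dx = -8·(0) = 0;  2·(4)·(2)·∫1·sin(5x) dx = 16·(2/5) = 32/5;  2·(-1)·(2)·∫sin(2x)·sin(5x) dx = -4·(0) = 0.
  So ∫_0^π u² dx = 16*π + π/2 + 2*π + 0 + 32/5 + 0 = 32/5 + 37*π/2.
  (u')² squared terms: (-2)²·∫cos(2x)² dx = 4·π/2 = 2*π;  (10)²·∫cos(5x)² dx = 100·π/2 = 50*π.
  (u')² cross terms: 2·(-2)·(10)·∫cos(2x)·cos(5x) dx = -40·(0) = 0.
  So ∫_0^π (u')² dx = 2*π + 50*π + 0 = 52*π.
||u||_{H^1}^2 = (32/5 + 37*π/2) + (52*π) = 32/5 + 141*π/2.


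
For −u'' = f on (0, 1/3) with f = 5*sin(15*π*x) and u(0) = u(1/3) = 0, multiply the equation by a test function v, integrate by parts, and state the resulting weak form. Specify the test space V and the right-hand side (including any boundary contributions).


V = H^1_0(0, 1/3) (so v(0) = v(1/3) = 0); weak form: ∫_0^1/3 u'v' dx = ∫_0^1/3 (5*sin(15*π*x)) v dx for all v ∈ V.

Multiply both sides by a test function v and integrate from 0 to 1/3:
  ∫_0^1/3 −u''(x) v(x) dx = ∫_0^1/3 f(x) v(x) dx.
Integrate the LHS by parts once:
  ∫_0^1/3 −u'' v dx = −[u'(x) v(x)]_0^1/3 + ∫_0^1/3 u'(x) v'(x) dx.
Thus ∫_0^1/3 u'(x) v'(x) dx = ∫_0^1/3 f(x) v(x) dx + [u'(x) v(x)]_0^1/3.
Choose V so that boundary terms are either known or forced to vanish.
u is Dirichlet: u(0) = u(1/3) = 0. Let V = H^1_0(0, 1/3); then v(0) = v(1/3) = 0, and [u' v]_0^1/3 = 0.
Weak formulation: find u (satisfying any essential BC) such that ∫_0^1/3 u'(x) v'(x) dx = ∫_0^1/3 f v dx for all v ∈ V.
Substituting f(x) = 5*sin(15*π*x), the right-hand side is ∫_0^1/3 (5*sin(15*π*x)) v dx.


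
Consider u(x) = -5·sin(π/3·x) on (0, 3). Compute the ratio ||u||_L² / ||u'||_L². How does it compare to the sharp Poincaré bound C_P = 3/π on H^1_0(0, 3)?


||u||_L² / ||u'||_L² = 3/π = C_P.

u(x) = -5·sin(π/3·x), so u'(x) = -5*π*cos(π*x/3)/3.
Writing u(x) = A·sin(kπx/L) with A = -5 and k = 1, use ∫_0^L sin²(kπx/L) dx = L/2 and ∫_0^L cos²(kπx/L) dx = L/2.
u² = 25·sin²(π/3·x) and (u')² = 25*π^2/9·cos²(π/3·x), and each of sin², cos² integrates to L/2 = 3/2 over (0, 3).
∫_0^3 u² dx = 75/2, so ||u||_L² = 5*sqrt(6)/2.
∫_0^3 (u')² dx = 25*π^2/6, so ||u'||_L² = 5*sqrt(6)*π/6.
Ratio ||u||_L² / ||u'||_L² = 3/π.
Sharp Poincaré constant on H^1_0(0, 3) is C_P = L/π = 3/π, achieved by sin(π/3·x).
This is the k = 1 eigenfunction (up to amplitude), so the ratio equals the sharp Poincaré constant exactly.


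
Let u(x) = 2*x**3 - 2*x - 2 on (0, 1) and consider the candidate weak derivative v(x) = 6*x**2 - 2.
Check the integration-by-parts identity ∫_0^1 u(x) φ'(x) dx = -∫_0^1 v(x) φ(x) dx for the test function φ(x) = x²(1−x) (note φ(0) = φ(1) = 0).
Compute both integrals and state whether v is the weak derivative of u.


LHS = -1/30, RHS = -1/30. Yes, v = u' weakly.

u(x) = 2*x**3 - 2*x - 2, classical derivative u'(x) = 6*x**2 - 2.
φ(x) = x²(1−x), so φ'(x) = x*(2 - 3*x).
Note φ(0) = φ(1) = 0, so the boundary term u·φ vanishes.
LHS = ∫_0^1 u(x) φ'(x) dx = ∫_0^1 (-6*x^5 + 4*x^4 + 6*x^3 + 2*x^2 - 4*x) dx. Term by term:
  ∫_0^1 -6*x^5 dx = -1;  ∫_0^1 4*x^4 dx = 4/5;  ∫_0^1 6*x^3 dx = 3/2;
  ∫_0^1 2*x^2 dx = 2/3;  ∫_0^1 -4*x dx = -2.
Sum: -1 + 4/5 + 3/2 + 2/3 − 2 = -1/30.
So LHS = -1/30.
∫_0^1 v(x) φ(x) dx = ∫_0^1 (-6*x^5 + 6*x^4 + 2*x^3 - 2*x^2) dx. Term by term:
  ∫_0^1 -6*x^5 dx = -1;  ∫_0^1 6*x^4 dx = 6/5;  ∫_0^1 2*x^3 dx = 1/2;
  ∫_0^1 -2*x^2 dx = -2/3.
Sum: -1 + 6/5 + 1/2 − 2/3 = 1/30.
So RHS = -∫_0^1 v(x) φ(x) dx = -1/30.
LHS = RHS, so the identity holds for this test φ.
Moreover u is smooth here and v(x) = u'(x) = 6*x**2 - 2 pointwise, so the identity holds for every test function. Hence v is the weak derivative of u.


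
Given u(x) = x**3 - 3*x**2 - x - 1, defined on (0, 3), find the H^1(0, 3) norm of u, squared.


||u||_{H^1}^2 = 4026/35

The H^1 norm (squared) on an interval (0, L) is
  ||u||_{H^1}^2 = ∫_0^L u(x)^2 dx + ∫_0^L u'(x)^2 dx.
Compute u'(x) = 3*x**2 - 6*x - 1.
Then u(x)^2 = x**6 - 6*x**5 + 7*x**4 + 4*x**3 + 7*x**2 + 2*x + 1 and u'(x)^2 = 9*x**4 - 36*x**3 + 30*x**2 + 12*x + 1.
Integrate each monomial from 0 to 3 using ∫_0^3 c·x^n dx = c·3^(n+1)/(n+1):
  ∫_0^3 u(x)^2 dx = ∫_0^3 (x^6 - 6*x^5 + 7*x^4 + 4*x^3 + 7*x^2 + 2*x + 1) dx. Term by term:
    ∫_0^3 x^6 dx = 2187/7;  ∫_0^3 -6*x^5 dx = -729;  ∫_0^3 7*x^4 dx = 1701/5;
    ∫_0^3 4*x^3 dx = 81;  ∫_0^3 7*x^2 dx = 63;  ∫_0^3 2*x dx = 9;
    ∫_0^3 1 dx = 3.
  Sum: 2187/7 − 729 + 1701/5 + 81 + 63 + 9 + 3 = 2787/35.
  ∫_0^3 u'(x)^2 dx = ∫_0^3 (9*x^4 - 36*x^3 + 30*x^2 + 12*x + 1) dx. Term by term:
    ∫_0^3 9*x^4 dx = 2187/5;  ∫_0^3 -36*x^3 dx = -729;  ∫_0^3 30*x^2 dx = 270;
    ∫_0^3 12*x dx = 54;  ∫_0^3 1 dx = 3.
  Sum: 2187/5 − 729 + 270 + 54 + 3 = 177/5.
Adding: ||u||_{H^1}^2 = 2787/35 + 177/5 = 4026/35.


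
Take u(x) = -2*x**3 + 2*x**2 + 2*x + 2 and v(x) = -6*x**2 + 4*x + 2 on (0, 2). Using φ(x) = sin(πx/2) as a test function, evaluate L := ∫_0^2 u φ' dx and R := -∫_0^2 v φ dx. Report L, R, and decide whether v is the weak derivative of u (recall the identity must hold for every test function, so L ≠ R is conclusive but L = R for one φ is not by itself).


LHS = -192/π^3 + 24/π, RHS = -192/π^3 + 24/π. Yes, v = u' weakly.

u(x) = -2*x**3 + 2*x**2 + 2*x + 2, classical derivative u'(x) = -6*x**2 + 4*x + 2.
φ(x) = sin(πx/2), so φ'(x) = π*cos(π*x/2)/2.
Note φ(0) = φ(2) = 0, so the boundary term u·φ vanishes.
LHS = ∫_0^2 u(x) φ'(x) dx = ∫_0^2 (-π*x^3*cos(π*x/2) + π*x^2*cos(π*x/2) + π*x*cos(π*x/2) + π*cos(π*x/2)) dx. Term by term:
  ∫_0^2 π*cos(π*x/2) dx = 0;  ∫_0^2 π*x*cos(π*x/2) dx = -8/π;  ∫_0^2 π*x^2*cos(π*x/2) dx = -16/π;
  ∫_0^2 -π*x^3*cos(π*x/2) dx = -192/π^3 + 48/π.
Sum: 0 − 8/π − 16/π + -192/π^3 + 48/π = -192/π^3 + 24/π.
So LHS = -192/π^3 + 24/π.
∫_0^2 v(x) φ(x) dx = ∫_0^2 (-6*x^2*sin(π*x/2) + 4*x*sin(π*x/2) + 2*sin(π*x/2)) dx. Term by term:
  ∫_0^2 2*sin(π*x/2) dx = 8/π;  ∫_0^2 -6*x^2*sin(π*x/2) dx = -48/π + 192/π^3;  ∫_0^2 4*x*sin(π*x/2) dx = 16/π.
Sum: 8/π + -48/π + 192/π^3 + 16/π = -24/π + 192/π^3.
So RHS = -∫_0^2 v(x) φ(x) dx = -192/π^3 + 24/π.
LHS = RHS, so the identity holds for this test φ.
Moreover u is smooth here and v(x) = u'(x) = -6*x**2 + 4*x + 2 pointwise, so the identity holds for every test function. Hence v is the weak derivative of u.


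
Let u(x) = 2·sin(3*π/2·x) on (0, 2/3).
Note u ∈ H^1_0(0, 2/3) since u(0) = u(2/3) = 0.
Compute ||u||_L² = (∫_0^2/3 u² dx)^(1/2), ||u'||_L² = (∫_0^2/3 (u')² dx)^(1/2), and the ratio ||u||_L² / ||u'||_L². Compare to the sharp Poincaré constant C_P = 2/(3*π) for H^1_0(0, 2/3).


||u||_L² / ||u'||_L² = 2/(3*π) = C_P.

u(x) = 2·sin(3*π/2·x), so u'(x) = 3*π*cos(3*π*x/2).
Writing u(x) = A·sin(kπx/L) with A = 2 and k = 1, use ∫_0^L sin²(kπx/L) dx = L/2 and ∫_0^L cos²(kπx/L) dx = L/2.
u² = 4·sin²(3*π/2·x) and (u')² = 9*π^2·cos²(3*π/2·x), and each of sin², cos² integrates to L/2 = 1/3 over (0, 2/3).
∫_0^2/3 u² dx = 4/3, so ||u||_L² = 2*sqrt(3)/3.
∫_0^2/3 (u')² dx = 3*π^2, so ||u'||_L² = sqrt(3)*π.
Ratio ||u||_L² / ||u'||_L² = 2/(3*π).
Sharp Poincaré constant on H^1_0(0, 2/3) is C_P = L/π = 2/(3*π), achieved by sin(3*π/2·x).
This is the k = 1 eigenfunction (up to amplitude), so the ratio equals the sharp Poincaré constant exactly.


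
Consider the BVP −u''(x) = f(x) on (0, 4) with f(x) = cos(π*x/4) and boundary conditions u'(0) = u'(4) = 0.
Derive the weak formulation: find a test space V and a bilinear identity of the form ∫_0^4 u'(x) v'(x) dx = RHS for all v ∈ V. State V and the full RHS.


V = H^1(0, 4) (no boundary constraint on v; u is determined up to an additive constant); weak form: ∫_0^4 u'v' dx = ∫_0^4 (cos(π*x/4)) v dx for all v ∈ V.

Multiply both sides by a test function v and integrate from 0 to 4:
  ∫_0^4 −u''(x) v(x) dx = ∫_0^4 f(x) v(x) dx.
Integrate the LHS by parts once:
  ∫_0^4 −u'' v dx = −[u'(x) v(x)]_0^4 + ∫_0^4 u'(x) v'(x) dx.
Thus ∫_0^4 u'(x) v'(x) dx = ∫_0^4 f(x) v(x) dx + [u'(x) v(x)]_0^4.
Choose V so that boundary terms are either known or forced to vanish.
u has homogeneous Neumann: u'(0) = u'(4) = 0. So [u' v]_0^4 = 0·v(4) − 0·v(0) = 0 for any v; take V = H^1(0, 4).
Weak formulation: find u (satisfying any essential BC) such that ∫_0^4 u'(x) v'(x) dx = ∫_0^4 f v dx for all v ∈ V (homogeneous Neumann, so boundary terms vanish).
Substituting f(x) = cos(π*x/4), the right-hand side is ∫_0^4 (cos(π*x/4)) v dx.
Compatibility check (pure Neumann): taking v ≡ 1 ∈ V gives 0 = ∫_0^4 f dx + (0) − (0), i.e. ∫_0^4 f dx must equal u'(0) − u'(4) = 0. Indeed ∫_0^4 (cos(π*x/4)) dx = 0, so the data are compatible. The solution is then unique only up to an additive constant (fix it e.g. by requiring ∫_0^4 u dx = 0).


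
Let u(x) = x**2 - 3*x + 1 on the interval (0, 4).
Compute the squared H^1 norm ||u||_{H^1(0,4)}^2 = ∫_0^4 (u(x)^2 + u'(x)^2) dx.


||u||_{H^1}^2 = 184/5

The H^1 norm (squared) on an interval (0, L) is
  ||u||_{H^1}^2 = ∫_0^L u(x)^2 dx + ∫_0^L u'(x)^2 dx.
Compute u'(x) = 2*x - 3.
Then u(x)^2 = x**4 - 6*x**3 + 11*x**2 - 6*x + 1 and u'(x)^2 = 4*x**2 - 12*x + 9.
Integrate each monomial from 0 to 4 using ∫_0^4 c·x^n dx = c·4^(n+1)/(n+1):
  ∫_0^4 u(x)^2 dx = ∫_0^4 (x^4 - 6*x^3 + 11*x^2 - 6*x + 1) dx. Term by term:
    ∫_0^4 x^4 dx = 1024/5;  ∫_0^4 -6*x^3 dx = -384;  ∫_0^4 11*x^2 dx = 704/3;
    ∫_0^4 -6*x dx = -48;  ∫_0^4 1 dx = 4.
  Sum: 1024/5 − 384 + 704/3 − 48 + 4 = 172/15.
  ∫_0^4 u'(x)^2 dx = ∫_0^4 (4*x^2 - 12*x + 9) dx. Term by term:
    ∫_0^4 4*x^2 dx = 256/3;  ∫_0^4 -12*x dx = -96;  ∫_0^4 9 dx = 36.
  Sum: 256/3 − 96 + 36 = 76/3.
Adding: ||u||_{H^1}^2 = 172/15 + 76/3 = 184/5.


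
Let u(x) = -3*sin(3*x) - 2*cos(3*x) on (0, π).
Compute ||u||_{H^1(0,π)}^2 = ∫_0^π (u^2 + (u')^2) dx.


||u||_{H^1(0,π)}^2 = 65*π

u'(x) = 6*sin(3*x) - 9*cos(3*x).
Expand u² and (u')² and integrate term by term on (0, π), using: for integers n ≥ 1, ∫_0^π sin²(nx) dx = ∫_0^π cos²(nx) dx = π/2; for n ≠ n', ∫_0^π sin(nx)sin(n'x) dx = ∫_0^π cos(nx)cos(n'x) dx = 0; and by product-to-sum, ∫_0^π sin(nx)cos(n'x) dx = ½∫_0^π [sin((n+n')x) + sin((n−n')x)] dx, which is 0 when n+n' is even and 2n/(n²−n'²) when n+n' is odd (it need not vanish on (0, π)).
  u² squared terms: (-3)²·∫sin(3x)² dx = 9·π/2 = 9*π/2;  (-2)²·∫cos(3x)² dx = 4·π/2 = 2*π.
  u² cross terms: 2·(-3)·(-2)·∫sin(3x)·cos(3x) dx = 12·(0) = 0.
  So ∫_0^π u² dx = 9*π/2 + 2*π + 0 = 13*π/2.
  (u')² squared terms: (-9)²·∫cos(3x)² dx = 81·π/2 = 81*π/2;  (6)²·∫sin(3x)² dx = 36·π/2 = 18*π.
  (u')² cross terms: 2·(-9)·(6)·∫cos(3x)·sin(3x) dx = -108·(0) = 0.
  So ∫_0^π (u')² dx = 81*π/2 + 18*π + 0 = 117*π/2.
||u||_{H^1}^2 = (13*π/2) + (117*π/2) = 65*π.


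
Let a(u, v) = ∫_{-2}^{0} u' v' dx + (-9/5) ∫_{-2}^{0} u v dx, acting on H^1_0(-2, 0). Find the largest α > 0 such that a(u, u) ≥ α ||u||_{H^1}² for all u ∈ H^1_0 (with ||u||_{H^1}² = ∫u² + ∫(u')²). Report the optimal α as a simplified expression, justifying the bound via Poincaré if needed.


α = (-36/5 + π^2)/(4 + π^2)

Coercivity of a(·,·) on H^1_0(-2, 0) means a(u, u) ≥ α ||u||_{H^1}² for every u ∈ H^1_0.
The interval has length L = 2, and Poincaré/coercivity depend only on L. Here a(u, u) = ∫(u')² + (-9/5)·∫u².
Here c = -9/5 < 0 with |c| < (π/L)² = π^2/4, so coercivity still holds. The condition a(u,u) ≥ α||u||_{H^1}² reads (1−α)∫(u')² ≥ (α−c)∫u². Any admissible α is ≤ 1 (rapidly oscillating u have ∫u²/∫(u')² → 0), and α = 1 would force 0 ≥ (1−c)∫u², impossible since c < 1; so 1−α > 0. By the sharp Poincaré inequality on H^1_0 of an interval of length L, ∫(u')² ≥ (π/L)²∫u² with equality for the first sine mode sin(π(x−x₀)/L) (x₀ the left endpoint), so the inequality holds for all u iff (1−α)(π/L)² ≥ α − c, i.e. α ≤ ((π/L)² + c)/((π/L)² + 1) = (1 + c(L/π)²)/(1 + (L/π)²). (Direct route, valid since c ≤ 0: Poincaré gives c∫u² ≥ c(L/π)²∫(u')², so a(u,u) ≥ (1 + c(L/π)²)∫(u')², while ||u||_{H^1}² ≤ (1 + (L/π)²)∫(u')²; dividing yields the same α.) With (π/L)² = π^2/4 and c = -9/5, the largest admissible constant is α = ((π/L)² + c)/((π/L)² + 1).
Simplifying, α = (-36/5 + π^2)/(4 + π^2).


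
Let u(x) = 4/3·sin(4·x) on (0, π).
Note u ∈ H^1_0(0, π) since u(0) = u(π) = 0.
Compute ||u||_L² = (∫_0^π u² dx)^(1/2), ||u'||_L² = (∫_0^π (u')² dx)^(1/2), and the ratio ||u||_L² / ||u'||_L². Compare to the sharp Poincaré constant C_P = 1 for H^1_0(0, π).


||u||_L² / ||u'||_L² = 1/4 < C_P = 1.

u(x) = 4/3·sin(4·x), so u'(x) = 16*cos(4*x)/3.
Writing u(x) = A·sin(kπx/L) with A = 4/3 and k = 4, use ∫_0^L sin²(kπx/L) dx = L/2 and ∫_0^L cos²(kπx/L) dx = L/2.
u² = 16/9·sin²(4·x) and (u')² = 256/9·cos²(4·x), and each of sin², cos² integrates to L/2 = π/2 over (0, π).
∫_0^π u² dx = 8*π/9, so ||u||_L² = 2*sqrt(2)*sqrt(π)/3.
∫_0^π (u')² dx = 128*π/9, so ||u'||_L² = 8*sqrt(2)*sqrt(π)/3.
Ratio ||u||_L² / ||u'||_L² = 1/4.
Sharp Poincaré constant on H^1_0(0, π) is C_P = L/π = 1, achieved by sin(x).
This is the k = 4 harmonic; the ratio L/(kπ) is strictly less than C_P = L/π, consistent with the sharp inequality ||u||_L² ≤ C_P ||u'||_L².


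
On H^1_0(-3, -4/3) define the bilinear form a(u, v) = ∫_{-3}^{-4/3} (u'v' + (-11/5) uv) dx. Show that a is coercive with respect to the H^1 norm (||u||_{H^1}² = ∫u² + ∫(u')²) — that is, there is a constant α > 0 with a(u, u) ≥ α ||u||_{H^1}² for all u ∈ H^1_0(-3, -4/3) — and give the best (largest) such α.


α = (-55 + 9*π^2)/(25 + 9*π^2)

Coercivity of a(·,·) on H^1_0(-3, -4/3) means a(u, u) ≥ α ||u||_{H^1}² for every u ∈ H^1_0.
The interval has length L = 5/3, and Poincaré/coercivity depend only on L. Here a(u, u) = ∫(u')² + (-11/5)·∫u².
Here c = -11/5 < 0 with |c| < (π/L)² = 9*π^2/25, so coercivity still holds. The condition a(u,u) ≥ α||u||_{H^1}² reads (1−α)∫(u')² ≥ (α−c)∫u². Any admissible α is ≤ 1 (rapidly oscillating u have ∫u²/∫(u')² → 0), and α = 1 would force 0 ≥ (1−c)∫u², impossible since c < 1; so 1−α > 0. By the sharp Poincaré inequality on H^1_0 of an interval of length L, ∫(u')² ≥ (π/L)²∫u² with equality for the first sine mode sin(π(x−x₀)/L) (x₀ the left endpoint), so the inequality holds for all u iff (1−α)(π/L)² ≥ α − c, i.e. α ≤ ((π/L)² + c)/((π/L)² + 1) = (1 + c(L/π)²)/(1 + (L/π)²). (Direct route, valid since c ≤ 0: Poincaré gives c∫u² ≥ c(L/π)²∫(u')², so a(u,u) ≥ (1 + c(L/π)²)∫(u')², while ||u||_{H^1}² ≤ (1 + (L/π)²)∫(u')²; dividing yields the same α.) With (π/L)² = 9*π^2/25 and c = -11/5, the largest admissible constant is α = ((π/L)² + c)/((π/L)² + 1).
Simplifying, α = (-55 + 9*π^2)/(25 + 9*π^2).


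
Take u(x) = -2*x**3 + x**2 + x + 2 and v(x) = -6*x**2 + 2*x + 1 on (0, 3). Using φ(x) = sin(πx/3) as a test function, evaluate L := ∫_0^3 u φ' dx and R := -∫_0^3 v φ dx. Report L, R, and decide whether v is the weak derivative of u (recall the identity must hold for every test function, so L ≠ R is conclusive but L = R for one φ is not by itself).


LHS = -648/π^3 + 138/π, RHS = -648/π^3 + 138/π. Yes, v = u' weakly.

u(x) = -2*x**3 + x**2 + x + 2, classical derivative u'(x) = -6*x**2 + 2*x + 1.
φ(x) = sin(πx/3), so φ'(x) = π*cos(π*x/3)/3.
Note φ(0) = φ(3) = 0, so the boundary term u·φ vanishes.
LHS = ∫_0^3 u(x) φ'(x) dx = ∫_0^3 (-2*π*x^3*cos(π*x/3)/3 + π*x^2*cos(π*x/3)/3 + π*x*cos(π*x/3)/3 + 2*π*cos(π*x/3)/3) dx. Term by term:
  ∫_0^3 2*π*cos(π*x/3)/3 dx = 0;  ∫_0^3 -2*π*x^3*cos(π*x/3)/3 dx = -648/π^3 + 162/π;  ∫_0^3 π*x*cos(π*x/3)/3 dx = -6/π;
  ∫_0^3 π*x^2*cos(π*x/3)/3 dx = -18/π.
Sum: 0 + -648/π^3 + 162/π − 6/π − 18/π = -648/π^3 + 138/π.
So LHS = -648/π^3 + 138/π.
∫_0^3 v(x) φ(x) dx = ∫_0^3 (-6*x^2*sin(π*x/3) + 2*x*sin(π*x/3) + sin(π*x/3)) dx. Term by term:
  ∫_0^3 -6*x^2*sin(π*x/3) dx = -162/π + 648/π^3;  ∫_0^3 2*x*sin(π*x/3) dx = 18/π;  ∫_0^3 sin(π*x/3) dx = 6/π.
Sum: -162/π + 648/π^3 + 18/π + 6/π = -138/π + 648/π^3.
So RHS = -∫_0^3 v(x) φ(x) dx = -648/π^3 + 138/π.
LHS = RHS, so the identity holds for this test φ.
Moreover u is smooth here and v(x) = u'(x) = -6*x**2 + 2*x + 1 pointwise, so the identity holds for every test function. Hence v is the weak derivative of u.


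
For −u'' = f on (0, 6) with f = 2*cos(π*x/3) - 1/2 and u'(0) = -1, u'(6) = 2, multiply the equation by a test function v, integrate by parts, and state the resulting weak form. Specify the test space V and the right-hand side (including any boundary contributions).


V = H^1(0, 6) (v unrestricted at boundary; u is determined up to an additive constant); weak form: ∫_0^6 u'v' dx = ∫_0^6 (2*cos(π*x/3) - 1/2) v dx + 2·v(6) + v(0) for all v ∈ V.

Multiply both sides by a test function v and integrate from 0 to 6:
  ∫_0^6 −u''(x) v(x) dx = ∫_0^6 f(x) v(x) dx.
Integrate the LHS by parts once:
  ∫_0^6 −u'' v dx = −[u'(x) v(x)]_0^6 + ∫_0^6 u'(x) v'(x) dx.
Thus ∫_0^6 u'(x) v'(x) dx = ∫_0^6 f(x) v(x) dx + [u'(x) v(x)]_0^6.
Choose V so that boundary terms are either known or forced to vanish.
u has inhomogeneous Neumann u'(0) = -1, u'(6) = 2. [u' v]_0^6 = (2)·v(6) − (-1)·v(0) = 2·v(6) + v(0). Take V = H^1(0, 6); boundary term becomes part of RHS.
Weak formulation: find u (satisfying any essential BC) such that ∫_0^6 u'(x) v'(x) dx = ∫_0^6 f v dx + 2·v(6) + v(0) for all v ∈ V (Neumann data are natural BCs: they enter the RHS as boundary terms).
Substituting f(x) = 2*cos(π*x/3) - 1/2, the right-hand side is ∫_0^6 (2*cos(π*x/3) - 1/2) v dx + 2·v(6) + v(0).
Compatibility check (pure Neumann): taking v ≡ 1 ∈ V gives 0 = ∫_0^6 f dx + (2) − (-1), i.e. ∫_0^6 f dx must equal u'(0) − u'(6) = -3. Indeed ∫_0^6 (2*cos(π*x/3) - 1/2) dx = -3, so the data are compatible. The solution is then unique only up to an additive constant (fix it e.g. by requiring ∫_0^6 u dx = 0).


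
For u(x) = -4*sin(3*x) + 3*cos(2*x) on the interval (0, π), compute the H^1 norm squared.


||u||_{H^1(0,π)}^2 = -144 + 205*π/2

u'(x) = -6*sin(2*x) - 12*cos(3*x).
Expand u² and (u')² and integrate term by term on (0, π), using: for integers n ≥ 1, ∫_0^π sin²(nx) dx = ∫_0^π cos²(nx) dx = π/2; for n ≠ n', ∫_0^π sin(nx)sin(n'x) dx = ∫_0^π cos(nx)cos(n'x) dx = 0; and by product-to-sum, ∫_0^π sin(nx)cos(n'x) dx = ½∫_0^π [sin((n+n')x) + sin((n−n')x)] dx, which is 0 when n+n' is even and 2n/(n²−n'²) when n+n' is odd (it need not vanish on (0, π)).
  u² squared terms: (-4)²·∫sin(3x)² dx = 16·π/2 = 8*π;  (3)²·∫cos(2x)² dx = 9·π/2 = 9*π/2.
  u² cross terms: 2·(-4)·(3)·∫sin(3x)·cos(2x) dx = -24·(6/5) = -144/5.
  So ∫_0^π u² dx = 8*π + 9*π/2 − 144/5 = -144/5 + 25*π/2.
  (u')² squared terms: (-12)²·∫cos(3x)² dx = 144·π/2 = 72*π;  (-6)²·∫sin(2x)² dx = 36·π/2 = 18*π.
  (u')² cross terms: 2·(-12)·(-6)·∫cos(3x)·sin(2x) dx = 144·(-4/5) = -576/5.
  So ∫_0^π (u')² dx = 72*π + 18*π − 576/5 = -576/5 + 90*π.
||u||_{H^1}^2 = (-144/5 + 25*π/2) + (-576/5 + 90*π) = -144 + 205*π/2.


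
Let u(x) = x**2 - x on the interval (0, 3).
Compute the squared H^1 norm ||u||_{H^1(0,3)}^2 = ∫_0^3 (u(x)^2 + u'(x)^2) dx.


||u||_{H^1}^2 = 381/10

The H^1 norm (squared) on an interval (0, L) is
  ||u||_{H^1}^2 = ∫_0^L u(x)^2 dx + ∫_0^L u'(x)^2 dx.
Compute u'(x) = 2*x - 1.
Then u(x)^2 = x**4 - 2*x**3 + x**2 and u'(x)^2 = 4*x**2 - 4*x + 1.
Integrate each monomial from 0 to 3 using ∫_0^3 c·x^n dx = c·3^(n+1)/(n+1):
  ∫_0^3 u(x)^2 dx = ∫_0^3 (x^4 - 2*x^3 + x^2) dx. Term by term:
    ∫_0^3 x^4 dx = 243/5;  ∫_0^3 -2*x^3 dx = -81/2;  ∫_0^3 x^2 dx = 9.
  Sum: 243/5 − 81/2 + 9 = 171/10.
  ∫_0^3 u'(x)^2 dx = ∫_0^3 (4*x^2 - 4*x + 1) dx. Term by term:
    ∫_0^3 4*x^2 dx = 36;  ∫_0^3 -4*x dx = -18;  ∫_0^3 1 dx = 3.
  Sum: 36 − 18 + 3 = 21.
Adding: ||u||_{H^1}^2 = 171/10 + 21 = 381/10.
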